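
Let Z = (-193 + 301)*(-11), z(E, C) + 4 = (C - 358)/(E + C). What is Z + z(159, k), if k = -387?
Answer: -271031/228 ≈ -1188.7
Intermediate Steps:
z(E, C) = -4 + (-358 + C)/(C + E) (z(E, C) = -4 + (C - 358)/(E + C) = -4 + (-358 + C)/(C + E))
Z = -1188 (Z = 108*(-11) = -1188)
Z + z(159, k) = -1188 + (-358 - 4*159 - 3*(-387))/(-387 + 159) = -1188 + (-358 - 636 + 1161)/(-228) = -1188 - 1/228*167 = -1188 - 167/228 = -271031/228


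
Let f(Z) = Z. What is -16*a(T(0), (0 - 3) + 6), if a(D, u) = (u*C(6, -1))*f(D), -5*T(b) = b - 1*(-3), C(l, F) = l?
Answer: 864/5 ≈ 172.80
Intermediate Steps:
T(b) = -⅗ - b/5 (T(b) = -(b - 1*(-3))/5 = -(b + 3)/5 = -(3 + b)/5 = -⅗ - b/5)
a(D, u) = 6*D*u (a(D, u) = (u*6)*D = (6*u)*D = 6*D*u)
-16*a(T(0), (0 - 3) + 6) = -96*(-⅗ - ⅕*0)*((0 - 3) + 6) = -96*(-⅗ + 0)*(-3 + 6) = -96*(-3)*3/5 = -16*(-54/5) = 864/5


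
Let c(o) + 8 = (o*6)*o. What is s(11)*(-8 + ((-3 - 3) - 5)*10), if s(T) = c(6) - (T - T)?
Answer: -24544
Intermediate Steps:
c(o) = -8 + 6*o² (c(o) = -8 + (o*6)*o = -8 + (6*o)*o = -8 + 6*o²)
s(T) = 208 (s(T) = (-8 + 6*6²) - (T - T) = (-8 + 6*36) - 1*0 = (-8 + 216) + 0 = 208 + 0 = 208)
s(11)*(-8 + ((-3 - 3) - 5)*10) = 208*(-8 + ((-3 - 3) - 5)*10) = 208*(-8 + (-6 - 5)*10) = 208*(-8 - 11*10) = 208*(-8 - 110) = 208*(-118) = -24544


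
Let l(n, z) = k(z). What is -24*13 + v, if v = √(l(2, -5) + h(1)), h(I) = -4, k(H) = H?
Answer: -312 + 3*I ≈ -312.0 + 3.0*I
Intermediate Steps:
l(n, z) = z
v = 3*I (v = √(-5 - 4) = √(-9) = 3*I ≈ 3.0*I)
-24*13 + v = -24*13 + 3*I = -312 + 3*I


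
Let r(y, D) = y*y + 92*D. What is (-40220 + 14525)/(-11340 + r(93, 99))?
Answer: -2855/713 ≈ -4.0042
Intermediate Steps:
r(y, D) = y² + 92*D
(-40220 + 14525)/(-11340 + r(93, 99)) = (-40220 + 14525)/(-11340 + (93² + 92*99)) = -25695/(-11340 + (8649 + 9108)) = -25695/(-11340 + 17757) = -25695/6417 = -25695*1/6417 = -2855/713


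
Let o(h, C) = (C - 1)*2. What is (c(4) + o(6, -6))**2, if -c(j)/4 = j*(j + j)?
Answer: 20164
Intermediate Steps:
o(h, C) = -2 + 2*C (o(h, C) = (-1 + C)*2 = -2 + 2*C)
c(j) = -8*j**2 (c(j) = -4*j*(j + j) = -4*j*2*j = -8*j**2)
(c(4) + o(6, -6))**2 = (-8*4**2 + (-2 + 2*(-6)))**2 = (-8*16 + (-2 - 12))**2 = (-128 - 14)**2 = (-142)**2 = 20164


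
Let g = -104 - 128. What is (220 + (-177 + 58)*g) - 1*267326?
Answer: -239498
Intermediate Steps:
g = -232
(220 + (-177 + 58)*g) - 1*267326 = (220 + (-177 + 58)*(-232)) - 1*267326 = (220 - 119*(-232)) - 267326 = (220 + 27608) - 267326 = 27828 - 267326 = -239498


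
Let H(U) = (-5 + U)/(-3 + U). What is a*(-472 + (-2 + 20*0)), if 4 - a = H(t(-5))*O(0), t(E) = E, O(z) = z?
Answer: -1896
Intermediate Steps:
H(U) = (-5 + U)/(-3 + U)
a = 4 (a = 4 - (-5 - 5)/(-3 - 5)*0 = 4 - -10/(-8)*0 = 4 - (-⅛*(-10))*0 = 4 - 5*0/4 = 4 - 1*0 = 4 + 0 = 4)
a*(-472 + (-2 + 20*0)) = 4*(-472 + (-2 + 20*0)) = 4*(-472 + (-2 + 0)) = 4*(-472 - 2) = 4*(-474) = -1896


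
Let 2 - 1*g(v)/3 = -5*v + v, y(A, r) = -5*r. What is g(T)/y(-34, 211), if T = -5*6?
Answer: 354/1055 ≈ 0.33555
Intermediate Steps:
T = -30
g(v) = 6 + 12*v (g(v) = 6 - 3*(-5*v + v) = 6 - (-12)*v = 6 + 12*v)
g(T)/y(-34, 211) = (6 + 12*(-30))/((-5*211)) = (6 - 360)/(-1055) = -354*(-1/1055) = 354/1055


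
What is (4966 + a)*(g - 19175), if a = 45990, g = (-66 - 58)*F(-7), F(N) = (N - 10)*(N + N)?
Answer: -2480894772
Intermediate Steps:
F(N) = 2*N*(-10 + N) (F(N) = (-10 + N)*(2*N) = 2*N*(-10 + N))
g = -29512 (g = (-66 - 58)*(2*(-7)*(-10 - 7)) = -248*(-7)*(-17) = -124*238 = -29512)
(4966 + a)*(g - 19175) = (4966 + 45990)*(-29512 - 19175) = 50956*(-48687) = -2480894772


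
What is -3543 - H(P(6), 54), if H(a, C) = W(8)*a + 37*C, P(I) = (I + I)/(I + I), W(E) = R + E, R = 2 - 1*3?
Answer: -5548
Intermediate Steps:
R = -1 (R = 2 - 3 = -1)
W(E) = -1 + E
P(I) = 1 (P(I) = (2*I)/((2*I)) = (2*I)*(1/(2*I)) = 1)
H(a, C) = 7*a + 37*C (H(a, C) = (-1 + 8)*a + 37*C = 7*a + 37*C)
-3543 - H(P(6), 54) = -3543 - (7*1 + 37*54) = -3543 - (7 + 1998) = -3543 - 1*2005 = -3543 - 2005 = -5548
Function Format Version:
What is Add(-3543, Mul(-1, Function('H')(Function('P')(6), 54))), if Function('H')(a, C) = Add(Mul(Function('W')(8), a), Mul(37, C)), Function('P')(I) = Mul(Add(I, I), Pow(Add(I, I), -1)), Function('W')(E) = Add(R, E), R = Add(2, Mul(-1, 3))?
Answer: -5548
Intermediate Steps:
R = -1 (R = Add(2, -3) = -1)
Function('W')(E) = Add(-1, E)
Function('P')(I) = 1 (Function('P')(I) = Mul(Mul(2, I), Pow(Mul(2, I), -1)) = Mul(Mul(2, I), Mul(Rational(1, 2), Pow(I, -1))) = 1)
Function('H')(a, C) = Add(Mul(7, a), Mul(37, C)) (Function('H')(a, C) = Add(Mul(Add(-1, 8), a), Mul(37, C)) = Add(Mul(7, a), Mul(37, C)))
Add(-3543, Mul(-1, Function('H')(Function('P')(6), 54))) = Add(-3543, Mul(-1, Add(Mul(7, 1), Mul(37, 54)))) = Add(-3543, Mul(-1, Add(7, 1998))) = Add(-3543, Mul(-1, 2005)) = Add(-3543, -2005) = -5548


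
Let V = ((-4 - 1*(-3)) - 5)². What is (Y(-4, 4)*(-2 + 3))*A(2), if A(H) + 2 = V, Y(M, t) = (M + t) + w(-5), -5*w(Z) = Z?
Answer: 34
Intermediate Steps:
w(Z) = -Z/5
V = 36 (V = ((-4 + 3) - 5)² = (-1 - 5)² = (-6)² = 36)
Y(M, t) = 1 + M + t (Y(M, t) = (M + t) - ⅕*(-5) = (M + t) + 1 = 1 + M + t)
A(H) = 34 (A(H) = -2 + 36 = 34)
(Y(-4, 4)*(-2 + 3))*A(2) = ((1 - 4 + 4)*(-2 + 3))*34 = (1*1)*34 = 1*34 = 34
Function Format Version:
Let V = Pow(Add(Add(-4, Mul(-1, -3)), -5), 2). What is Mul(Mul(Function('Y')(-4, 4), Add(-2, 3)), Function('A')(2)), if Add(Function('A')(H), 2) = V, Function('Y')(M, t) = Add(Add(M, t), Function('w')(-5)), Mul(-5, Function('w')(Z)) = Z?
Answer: 34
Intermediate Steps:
Function('w')(Z) = Mul(Rational(-1, 5), Z)
V = 36 (V = Pow(Add(Add(-4, 3), -5), 2) = Pow(Add(-1, -5), 2) = Pow(-6, 2) = 36)
Function('Y')(M, t) = Add(1, M, t) (Function('Y')(M, t) = Add(Add(M, t), Mul(Rational(-1, 5), -5)) = Add(Add(M, t), 1) = Add(1, M, t))
Function('A')(H) = 34 (Function('A')(H) = Add(-2, 36) = 34)
Mul(Mul(Function('Y')(-4, 4), Add(-2, 3)), Function('A')(2)) = Mul(Mul(Add(1, -4, 4), Add(-2, 3)), 34) = Mul(Mul(1, 1), 34) = Mul(1, 34) = 34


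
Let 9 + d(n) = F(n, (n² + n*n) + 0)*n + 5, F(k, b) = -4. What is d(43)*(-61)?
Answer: 10736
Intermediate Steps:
d(n) = -4 - 4*n (d(n) = -9 + (-4*n + 5) = -9 + (5 - 4*n) = -4 - 4*n)
d(43)*(-61) = (-4 - 4*43)*(-61) = (-4 - 172)*(-61) = -176*(-61) = 10736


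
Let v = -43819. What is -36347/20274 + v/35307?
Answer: -723896645/238604706 ≈ -3.0339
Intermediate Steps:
-36347/20274 + v/35307 = -36347/20274 - 43819/35307 = -723896645/238604706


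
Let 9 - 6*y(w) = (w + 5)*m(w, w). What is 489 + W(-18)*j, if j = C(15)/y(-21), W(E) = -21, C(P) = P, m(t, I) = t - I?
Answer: 279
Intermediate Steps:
y(w) = 3/2 (y(w) = 3/2 - (w + 5)*(w - w)/6 = 3/2 - (5 + w)*0/6 = 3/2 - ⅙*0 = 3/2 + 0 = 3/2)
j = 10 (j = 15/(3/2) = 15*(⅔) = 10)
489 + W(-18)*j = 489 - 21*10 = 489 - 210 = 279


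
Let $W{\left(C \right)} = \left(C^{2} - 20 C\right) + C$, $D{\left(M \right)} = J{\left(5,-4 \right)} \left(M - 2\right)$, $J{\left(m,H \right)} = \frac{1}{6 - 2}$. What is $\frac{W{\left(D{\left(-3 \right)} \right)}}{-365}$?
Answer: $- \frac{81}{1168} \approx -0.069349$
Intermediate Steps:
$J{\left(m,H \right)} = \frac{1}{4}$
$D{\left(M \right)} = - \frac{1}{2} + \frac{M}{4}$ ($D{\left(M \right)} = \frac{M - 2}{4} = \frac{-2 + M}{4} = - \frac{1}{2} + \frac{M}{4}$)
$W{\left(C \right)} = C^{2} - 19 C$
$\frac{W{\left(D{\left(-3 \right)} \right)}}{-365} = \frac{\left(- \frac{1}{2} + \frac{1}{4} \left(-3\right)\right) \left(-19 + \left(- \frac{1}{2} + \frac{1}{4} \left(-3\right)\right)\right)}{-365} = \left(- \frac{1}{2} - \frac{3}{4}\right) \left(-19 - \frac{5}{4}\right) \left(- \frac{1}{365}\right) = - \frac{5 \left(-19 - \frac{5}{4}\right)}{4} \left(- \frac{1}{365}\right) = \left(- \frac{5}{4}\right) \left(- \frac{81}{4}\right) \left(- \frac{1}{365}\right) = \frac{405}{16} \left(- \frac{1}{365}\right) = - \frac{81}{1168}$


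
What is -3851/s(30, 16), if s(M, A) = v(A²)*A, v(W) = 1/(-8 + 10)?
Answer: -3851/8 ≈ -481.38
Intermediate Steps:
v(W) = ½ (v(W) = 1/2 = ½)
s(M, A) = A/2
-3851/s(30, 16) = -3851/((½)*16) = -3851/8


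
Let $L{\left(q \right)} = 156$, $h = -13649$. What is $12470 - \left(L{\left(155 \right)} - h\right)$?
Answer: $-1335$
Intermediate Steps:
$12470 - \left(L{\left(155 \right)} - h\right) = 12470 - \left(156 - -13649\right) = 12470 - \left(156 + 13649\right) = 12470 - 13805 = -1335$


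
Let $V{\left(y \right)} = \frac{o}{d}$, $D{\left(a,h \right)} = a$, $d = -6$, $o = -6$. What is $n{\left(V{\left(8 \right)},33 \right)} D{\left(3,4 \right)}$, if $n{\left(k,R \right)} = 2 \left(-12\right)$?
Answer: $-72$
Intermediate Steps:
$V{\left(y \right)} = 1$ ($V{\left(y \right)} = - \frac{6}{-6} = \left(-6\right) \left(- \frac{1}{6}\right) = 1$)
$n{\left(k,R \right)} = -24$
$n{\left(V{\left(8 \right)},33 \right)} D{\left(3,4 \right)} = \left(-24\right) 3 = -72$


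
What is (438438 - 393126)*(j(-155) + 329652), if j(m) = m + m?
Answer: 14923144704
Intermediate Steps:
j(m) = 2*m
(438438 - 393126)*(j(-155) + 329652) = (438438 - 393126)*(2*(-155) + 329652) = 45312*(-310 + 329652) = 45312*329342 = 14923144704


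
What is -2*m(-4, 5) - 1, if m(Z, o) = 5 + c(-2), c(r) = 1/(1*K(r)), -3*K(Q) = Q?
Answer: -14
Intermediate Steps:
K(Q) = -Q/3
c(r) = -3/r (c(r) = 1/(1*((-r/3))) = 1*(-3/r) = -3/r)
m(Z, o) = 13/2 (m(Z, o) = 5 - 3/(-2) = 5 - 3*(-½) = 5 + 3/2 = 13/2)
-2*m(-4, 5) - 1 = -2*13/2 - 1 = -13 - 1 = -14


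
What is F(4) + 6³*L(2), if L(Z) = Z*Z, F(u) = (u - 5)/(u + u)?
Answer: 6911/8 ≈ 863.88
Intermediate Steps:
F(u) = (-5 + u)/(2*u) (F(u) = (-5 + u)/((2*u)) = (-5 + u)*(1/(2*u)) = (-5 + u)/(2*u))
L(Z) = Z²
F(4) + 6³*L(2) = (½)*(-5 + 4)/4 + 6³*2² = (½)*(¼)*(-1) + 216*4 = -⅛ + 864 = 6911/8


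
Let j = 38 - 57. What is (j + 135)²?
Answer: 13456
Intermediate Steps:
j = -19
(j + 135)² = (-19 + 135)² = 116² = 13456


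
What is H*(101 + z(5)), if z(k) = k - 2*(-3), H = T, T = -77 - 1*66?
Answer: -16016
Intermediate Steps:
T = -143 (T = -77 - 66 = -143)
H = -143
z(k) = 6 + k (z(k) = k + 6 = 6 + k)
H*(101 + z(5)) = -143*(101 + (6 + 5)) = -143*(101 + 11) = -143*112 = -16016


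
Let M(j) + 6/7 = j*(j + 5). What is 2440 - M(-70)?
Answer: -14764/7 ≈ -2109.1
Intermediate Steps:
M(j) = -6/7 + j*(5 + j) (M(j) = -6/7 + j*(j + 5) = -6/7 + j*(5 + j))
2440 - M(-70) = 2440 - (-6/7 + (-70)² + 5*(-70)) = 2440 - (-6/7 + 4900 - 350) = 2440 - 1*31844/7 = 2440 - 31844/7 = -14764/7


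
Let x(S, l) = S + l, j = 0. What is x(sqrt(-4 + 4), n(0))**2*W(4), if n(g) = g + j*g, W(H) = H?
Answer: 0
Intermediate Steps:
n(g) = g (n(g) = g + 0*g = g + 0 = g)
x(sqrt(-4 + 4), n(0))**2*W(4) = (sqrt(-4 + 4) + 0)**2*4 = (sqrt(0) + 0)**2*4 = (0 + 0)**2*4 = 0**2*4 = 0*4 = 0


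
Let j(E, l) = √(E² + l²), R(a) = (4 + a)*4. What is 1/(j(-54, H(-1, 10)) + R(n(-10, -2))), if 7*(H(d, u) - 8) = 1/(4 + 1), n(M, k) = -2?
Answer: -9800/3572661 + 35*√3651061/3572661 ≈ 0.015976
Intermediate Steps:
H(d, u) = 281/35 (H(d, u) = 8 + 1/(7*(4 + 1)) = 8 + (⅐)/5 = 8 + (⅐)*(⅕) = 8 + 1/35 = 281/35)
R(a) = 16 + 4*a
1/(j(-54, H(-1, 10)) + R(n(-10, -2))) = 1/(√((-54)² + (281/35)²) + (16 + 4*(-2))) = 1/(√(2916 + 78961/1225) + (16 - 8)) = 1/(√(3651061/1225) + 8) = 1/(√3651061/35 + 8) = 1/(8 + √3651061/35)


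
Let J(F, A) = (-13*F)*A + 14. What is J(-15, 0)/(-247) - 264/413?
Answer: -70990/102011 ≈ -0.69591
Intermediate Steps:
J(F, A) = 14 - 13*A*F (J(F, A) = -13*A*F + 14 = 14 - 13*A*F)
J(-15, 0)/(-247) - 264/413 = (14 - 13*0*(-15))/(-247) - 264/413 = (14 + 0)*(-1/247) - 264*1/413 = 14*(-1/247) - 264/413 = -14/247 - 264/413 = -70990/102011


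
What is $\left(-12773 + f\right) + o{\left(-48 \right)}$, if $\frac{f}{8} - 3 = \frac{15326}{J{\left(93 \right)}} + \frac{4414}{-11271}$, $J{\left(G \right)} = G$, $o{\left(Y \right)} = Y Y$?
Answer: $- \frac{3189949861}{349401} \approx -9129.8$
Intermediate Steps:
$o{\left(Y \right)} = Y^{2}$
$f = \frac{467929208}{349401}$ ($f = 24 + 8 \left(\frac{15326}{93} + \frac{4414}{-11271}\right) = 24 + 8 \left(15326 \cdot \frac{1}{93} + 4414 \left(- \frac{1}{11271}\right)\right) = 24 + 8 \left(\frac{15326}{93} - \frac{4414}{11271}\right) = 24 + 8 \cdot \frac{57442948}{349401} = 24 + \frac{459543584}{349401} = \frac{467929208}{349401} \approx 1339.2$)
$\left(-12773 + f\right) + o{\left(-48 \right)} = \left(-12773 + \frac{467929208}{349401}\right) + \left(-48\right)^{2} = - \frac{3994969765}{349401} + 2304 = - \frac{3189949861}{349401}$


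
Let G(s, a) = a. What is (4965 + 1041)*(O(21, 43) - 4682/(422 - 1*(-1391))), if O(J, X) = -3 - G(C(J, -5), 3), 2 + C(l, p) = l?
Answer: -13350480/259 ≈ -51546.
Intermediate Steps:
C(l, p) = -2 + l
O(J, X) = -6 (O(J, X) = -3 - 1*3 = -3 - 3 = -6)
(4965 + 1041)*(O(21, 43) - 4682/(422 - 1*(-1391))) = (4965 + 1041)*(-6 - 4682/(422 - 1*(-1391))) = 6006*(-6 - 4682/(422 + 1391)) = 6006*(-6 - 4682/1813) = 6006*(-15560/1813) = -13350480/259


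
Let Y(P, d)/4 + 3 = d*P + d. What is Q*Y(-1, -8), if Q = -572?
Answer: 6864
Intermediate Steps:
Y(P, d) = -12 + 4*d + 4*P*d (Y(P, d) = -12 + 4*(d*P + d) = -12 + 4*(P*d + d) = -12 + 4*(d + P*d) = -12 + (4*d + 4*P*d) = -12 + 4*d + 4*P*d)
Q*Y(-1, -8) = -572*(-12 + 4*(-8) + 4*(-1)*(-8)) = -572*(-12 - 32 + 32) = -572*(-12) = 6864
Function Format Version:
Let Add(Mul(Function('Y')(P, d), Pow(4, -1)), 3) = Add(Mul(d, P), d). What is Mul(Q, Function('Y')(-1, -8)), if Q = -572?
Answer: 6864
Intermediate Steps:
Function('Y')(P, d) = Add(-12, Mul(4, d), Mul(4, P, d)) (Function('Y')(P, d) = Add(-12, Mul(4, Add(Mul(d, P), d))) = Add(-12, Mul(4, Add(Mul(P, d), d))) = Add(-12, Mul(4, Add(d, Mul(P, d)))) = Add(-12, Add(Mul(4, d), Mul(4, P, d))) = Add(-12, Mul(4, d), Mul(4, P, d)))
Mul(Q, Function('Y')(-1, -8)) = Mul(-572, Add(-12, Mul(4, -8), Mul(4, -1, -8))) = Mul(-572, Add(-12, -32, 32)) = Mul(-572, -12) = 6864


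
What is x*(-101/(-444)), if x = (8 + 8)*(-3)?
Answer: -404/37 ≈ -10.919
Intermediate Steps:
x = -48 (x = 16*(-3) = -48)
x*(-101/(-444)) = -(-4848)/(-444) = -(-4848)*(-1)/444 = -48*101/444 = -404/37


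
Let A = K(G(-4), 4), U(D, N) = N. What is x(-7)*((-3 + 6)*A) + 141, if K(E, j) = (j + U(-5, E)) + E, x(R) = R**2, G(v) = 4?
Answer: 1905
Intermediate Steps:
K(E, j) = j + 2*E (K(E, j) = (j + E) + E = (E + j) + E = j + 2*E)
A = 12 (A = 4 + 2*4 = 4 + 8 = 12)
x(-7)*((-3 + 6)*A) + 141 = (-7)**2*((-3 + 6)*12) + 141 = 49*(3*12) + 141 = 49*36 + 141 = 1764 + 141 = 1905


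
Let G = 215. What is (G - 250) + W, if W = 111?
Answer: 76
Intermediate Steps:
(G - 250) + W = (215 - 250) + 111 = -35 + 111 = 76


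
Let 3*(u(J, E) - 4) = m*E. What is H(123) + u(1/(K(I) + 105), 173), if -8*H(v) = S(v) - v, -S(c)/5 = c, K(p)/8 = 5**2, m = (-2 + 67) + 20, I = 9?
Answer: 59975/12 ≈ 4997.9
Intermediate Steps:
m = 85 (m = 65 + 20 = 85)
K(p) = 200 (K(p) = 8*5**2 = 8*25 = 200)
S(c) = -5*c
u(J, E) = 4 + 85*E/3 (u(J, E) = 4 + (85*E)/3 = 4 + 85*E/3)
H(v) = 3*v/4 (H(v) = -(-5*v - v)/8 = -(-3)*v/4 = 3*v/4)
H(123) + u(1/(K(I) + 105), 173) = (3/4)*123 + (4 + (85/3)*173) = 369/4 + (4 + 14705/3) = 369/4 + 14717/3 = 59975/12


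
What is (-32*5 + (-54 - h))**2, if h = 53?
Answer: 71289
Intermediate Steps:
(-32*5 + (-54 - h))**2 = (-32*5 + (-54 - 1*53))**2 = (-160 + (-54 - 53))**2 = (-160 - 107)**2 = (-267)**2 = 71289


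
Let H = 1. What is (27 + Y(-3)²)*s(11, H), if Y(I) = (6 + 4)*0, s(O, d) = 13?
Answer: 351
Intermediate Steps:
Y(I) = 0 (Y(I) = 10*0 = 0)
(27 + Y(-3)²)*s(11, H) = (27 + 0²)*13 = (27 + 0)*13 = 27*13 = 351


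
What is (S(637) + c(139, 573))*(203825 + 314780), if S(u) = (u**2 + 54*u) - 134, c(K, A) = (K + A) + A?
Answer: 228869721390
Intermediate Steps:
c(K, A) = K + 2*A (c(K, A) = (A + K) + A = K + 2*A)
S(u) = -134 + u**2 + 54*u
(S(637) + c(139, 573))*(203825 + 314780) = ((-134 + 637**2 + 54*637) + (139 + 2*573))*(203825 + 314780) = ((-134 + 405769 + 34398) + (139 + 1146))*518605 = (440033 + 1285)*518605 = 441318*518605 = 228869721390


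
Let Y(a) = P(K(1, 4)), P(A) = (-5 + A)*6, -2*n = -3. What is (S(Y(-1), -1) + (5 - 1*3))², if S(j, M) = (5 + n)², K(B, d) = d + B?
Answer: 31329/16 ≈ 1958.1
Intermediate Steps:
n = 3/2 (n = -½*(-3) = 3/2 ≈ 1.5000)
K(B, d) = B + d
P(A) = -30 + 6*A
Y(a) = 0 (Y(a) = -30 + 6*(1 + 4) = -30 + 6*5 = -30 + 30 = 0)
S(j, M) = 169/4 (S(j, M) = (5 + 3/2)² = (13/2)² = 169/4)
(S(Y(-1), -1) + (5 - 1*3))² = (169/4 + (5 - 1*3))² = (169/4 + (5 - 3))² = (169/4 + 2)² = (177/4)² = 31329/16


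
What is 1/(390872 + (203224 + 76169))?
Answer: 1/670265 ≈ 1.4919e-6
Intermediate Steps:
1/(390872 + (203224 + 76169)) = 1/(390872 + 279393) = 1/670265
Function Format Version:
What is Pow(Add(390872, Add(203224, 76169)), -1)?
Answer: Rational(1, 670265) ≈ 1.4919e-6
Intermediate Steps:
Pow(Add(390872, Add(203224, 76169)), -1) = Pow(Add(390872, 279393), -1) = Pow(670265, -1) = Rational(1, 670265)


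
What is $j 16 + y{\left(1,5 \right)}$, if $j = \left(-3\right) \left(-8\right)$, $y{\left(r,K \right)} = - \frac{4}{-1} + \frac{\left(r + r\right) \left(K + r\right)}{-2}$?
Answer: $382$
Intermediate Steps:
$y{\left(r,K \right)} = 4 - r \left(K + r\right)$ ($y{\left(r,K \right)} = \left(-4\right) \left(-1\right) + 2 r \left(K + r\right) \left(- \frac{1}{2}\right) = 4 + 2 r \left(K + r\right) \left(- \frac{1}{2}\right) = 4 - r \left(K + r\right)$)
$j = 24$
$j 16 + y{\left(1,5 \right)} = 24 \cdot 16 - \left(-3 + 5\right) = 384 - 2 = 382$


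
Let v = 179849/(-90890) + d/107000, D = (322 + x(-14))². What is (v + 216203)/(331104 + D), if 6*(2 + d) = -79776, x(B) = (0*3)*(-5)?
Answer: 105130172459589/211420665062000 ≈ 0.49726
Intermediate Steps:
x(B) = 0 (x(B) = 0*(-5) = 0)
d = -13298 (d = -2 + (⅙)*(-79776) = -2 - 13296 = -13298)
D = 103684 (D = (322 + 0)² = 322² = 103684)
v = -1022624911/486261500 (v = 179849/(-90890) - 13298/107000 = 179849*(-1/90890) - 13298*1/107000 = -179849/90890 - 6649/53500 = -1022624911/486261500 ≈ -2.1030)
(v + 216203)/(331104 + D) = (-1022624911/486261500 + 216203)/(331104 + 103684) = (105130172459589/486261500)/434788 = (105130172459589/486261500)*(1/434788) = 105130172459589/211420665062000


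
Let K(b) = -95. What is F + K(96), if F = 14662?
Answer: 14567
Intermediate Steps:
F + K(96) = 14662 - 95 = 14567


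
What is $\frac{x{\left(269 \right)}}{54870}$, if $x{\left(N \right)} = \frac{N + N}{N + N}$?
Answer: $\frac{1}{54870} \approx 1.8225 \cdot 10^{-5}$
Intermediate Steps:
$x{\left(N \right)} = 1$ ($x{\left(N \right)} = \frac{2 N}{2 N} = 2 N \frac{1}{2 N} = 1$)
$\frac{x{\left(269 \right)}}{54870} = 1 \cdot \frac{1}{54870} = \frac{1}{54870}$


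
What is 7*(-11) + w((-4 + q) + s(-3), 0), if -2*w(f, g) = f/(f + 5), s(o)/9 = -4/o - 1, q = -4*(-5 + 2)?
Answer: -2475/32 ≈ -77.344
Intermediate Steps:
q = 12 (q = -4*(-3) = 12)
s(o) = -9 - 36/o (s(o) = 9*(-4/o - 1) = 9*(-1 - 4/o) = -9 - 36/o)
w(f, g) = -f/(2*(5 + f)) (w(f, g) = -f/(2*(f + 5)) = -f/(2*(5 + f)))
7*(-11) + w((-4 + q) + s(-3), 0) = 7*(-11) - ((-4 + 12) + (-9 - 36/(-3)))/(10 + 2*((-4 + 12) + (-9 - 36/(-3)))) = -77 - (8 + (-9 - 36*(-1/3)))/(10 + 2*(8 + (-9 - 36*(-1/3)))) = -77 - (8 + (-9 + 12))/(10 + 2*(8 + (-9 + 12))) = -77 - (8 + 3)/(10 + 2*(8 + 3)) = -77 - 1*11/(10 + 2*11) = -77 - 1*11/(10 + 22) = -77 - 1*11/32 = -77 - 1*11*1/32 = -77 - 11/32 = -2475/32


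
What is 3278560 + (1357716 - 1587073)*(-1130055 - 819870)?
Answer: 447232226785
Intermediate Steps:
3278560 + (1357716 - 1587073)*(-1130055 - 819870) = 3278560 - 229357*(-1949925) = 3278560 + 447228948225 = 447232226785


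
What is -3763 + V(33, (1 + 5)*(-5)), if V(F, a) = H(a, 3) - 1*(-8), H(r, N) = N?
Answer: -3752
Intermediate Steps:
V(F, a) = 11 (V(F, a) = 3 - 1*(-8) = 3 + 8 = 11)
-3763 + V(33, (1 + 5)*(-5)) = -3763 + 11 = -3752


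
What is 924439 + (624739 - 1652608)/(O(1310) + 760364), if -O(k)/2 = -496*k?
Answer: 634745359069/686628 ≈ 9.2444e+5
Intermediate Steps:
O(k) = 992*k (O(k) = -(-992)*k = 992*k)
924439 + (624739 - 1652608)/(O(1310) + 760364) = 924439 + (624739 - 1652608)/(992*1310 + 760364) = 924439 - 1027869/(1299520 + 760364) = 924439 - 1027869/2059884 = 924439 - 1027869*1/2059884 = 924439 - 342623/686628 = 634745359069/686628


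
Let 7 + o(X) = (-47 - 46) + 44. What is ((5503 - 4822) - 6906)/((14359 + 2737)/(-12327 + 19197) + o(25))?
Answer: 21382875/183812 ≈ 116.33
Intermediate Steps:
o(X) = -56 (o(X) = -7 + ((-47 - 46) + 44) = -7 + (-93 + 44) = -7 - 49 = -56)
((5503 - 4822) - 6906)/((14359 + 2737)/(-12327 + 19197) + o(25)) = ((5503 - 4822) - 6906)/((14359 + 2737)/(-12327 + 19197) - 56) = (681 - 6906)/(17096/6870 - 56) = -6225/(17096*(1/6870) - 56) = -6225/(8548/3435 - 56) = -6225/(-183812/3435) = -6225*(-3435/183812) = 21382875/183812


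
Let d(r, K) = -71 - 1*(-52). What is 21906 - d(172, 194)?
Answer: 21925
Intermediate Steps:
d(r, K) = -19 (d(r, K) = -71 + 52 = -19)
21906 - d(172, 194) = 21906 - 1*(-19) = 21906 + 19 = 21925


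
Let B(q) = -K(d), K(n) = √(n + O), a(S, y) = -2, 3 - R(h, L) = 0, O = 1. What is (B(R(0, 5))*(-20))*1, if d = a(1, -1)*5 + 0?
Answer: 60*I ≈ 60.0*I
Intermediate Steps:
R(h, L) = 3 (R(h, L) = 3 - 1*0 = 3 + 0 = 3)
d = -10 (d = -2*5 + 0 = -10 + 0 = -10)
K(n) = √(1 + n) (K(n) = √(n + 1) = √(1 + n))
B(q) = -3*I (B(q) = -√(1 - 10) = -√(-9) = -3*I)
(B(R(0, 5))*(-20))*1 = (-3*I*(-20))*1 = (60*I)*1 = 60*I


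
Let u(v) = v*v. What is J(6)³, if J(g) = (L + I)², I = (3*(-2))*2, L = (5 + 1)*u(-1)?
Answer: 46656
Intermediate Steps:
u(v) = v²
L = 6 (L = (5 + 1)*(-1)² = 6*1 = 6)
I = -12 (I = -6*2 = -12)
J(g) = 36 (J(g) = (6 - 12)² = (-6)² = 36)
J(6)³ = 36³ = 46656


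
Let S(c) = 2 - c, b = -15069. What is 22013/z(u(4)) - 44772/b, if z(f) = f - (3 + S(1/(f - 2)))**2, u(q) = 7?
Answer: -2758297951/2014223 ≈ -1369.4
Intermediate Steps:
z(f) = f - (5 - 1/(-2 + f))**2 (z(f) = f - (3 + (2 - 1/(f - 2)))**2 = f - (3 + (2 - 1/(-2 + f)))**2 = f - (5 - 1/(-2 + f))**2)
22013/z(u(4)) - 44772/b = 22013/(7 - (-11 + 5*7)**2/(-2 + 7)**2) - 44772/(-15069) = 22013/(7 - 1*(-11 + 35)**2/5**2) - 44772*(-1/15069) = 22013/(7 - 1*24**2*1/25) + 14924/5023 = 22013/(7 - 1*576*1/25) + 14924/5023 = 22013/(7 - 576/25) + 14924/5023 = 22013/(-401/25) + 14924/5023 = 22013*(-25/401) + 14924/5023 = -550325/401 + 14924/5023 = -2758297951/2014223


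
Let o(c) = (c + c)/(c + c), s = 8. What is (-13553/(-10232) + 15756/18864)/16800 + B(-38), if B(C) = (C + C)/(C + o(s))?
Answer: 5134558861171/2499563001600 ≈ 2.0542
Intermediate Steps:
o(c) = 1 (o(c) = (2*c)/((2*c)) = (2*c)*(1/(2*c)) = 1)
B(C) = 2*C/(1 + C) (B(C) = (C + C)/(C + 1) = (2*C)/(1 + C) = 2*C/(1 + C))
(-13553/(-10232) + 15756/18864)/16800 + B(-38) = (-13553/(-10232) + 15756/18864)/16800 + 2*(-38)/(1 - 38) = (-13553*(-1/10232) + 15756*(1/18864))*(1/16800) + 2*(-38)/(-37) = (13553/10232 + 1313/1572)*(1/16800) + 2*(-38)*(-1/37) = (8684983/4021176)*(1/16800) + 76/37 = 8684983/67555756800 + 76/37 = 5134558861171/2499563001600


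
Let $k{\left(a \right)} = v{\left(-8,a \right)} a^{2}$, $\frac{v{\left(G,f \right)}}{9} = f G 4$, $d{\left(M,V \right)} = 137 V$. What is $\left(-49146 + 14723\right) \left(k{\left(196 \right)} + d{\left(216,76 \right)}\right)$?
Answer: $74646136293388$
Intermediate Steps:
$v{\left(G,f \right)} = 36 G f$ ($v{\left(G,f \right)} = 9 f G 4 = 9 G f 4 = 9 \cdot 4 G f = 36 G f$)
$k{\left(a \right)} = - 288 a^{3}$ ($k{\left(a \right)} = 36 \left(-8\right) a a^{2} = - 288 a a^{2} = - 288 a^{3}$)
$\left(-49146 + 14723\right) \left(k{\left(196 \right)} + d{\left(216,76 \right)}\right) = \left(-49146 + 14723\right) \left(- 288 \cdot 196^{3} + 137 \cdot 76\right) = - 34423 \left(\left(-288\right) 7529536 + 10412\right) = - 34423 \left(-2168506368 + 10412\right) = \left(-34423\right) \left(-2168495956\right) = 74646136293388$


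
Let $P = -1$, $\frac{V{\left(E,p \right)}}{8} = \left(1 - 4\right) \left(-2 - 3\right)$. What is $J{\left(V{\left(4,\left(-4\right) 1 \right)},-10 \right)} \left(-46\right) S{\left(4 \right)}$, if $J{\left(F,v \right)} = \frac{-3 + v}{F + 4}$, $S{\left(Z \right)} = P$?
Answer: $- \frac{299}{62} \approx -4.8226$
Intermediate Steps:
$V{\left(E,p \right)} = 120$ ($V{\left(E,p \right)} = 8 \left(1 - 4\right) \left(-2 - 3\right) = 8 \left(\left(-3\right) \left(-5\right)\right) = 8 \cdot 15 = 120$)
$S{\left(Z \right)} = -1$
$J{\left(F,v \right)} = \frac{-3 + v}{4 + F}$
$J{\left(V{\left(4,\left(-4\right) 1 \right)},-10 \right)} \left(-46\right) S{\left(4 \right)} = \frac{-3 - 10}{4 + 120} \left(-46\right) \left(-1\right) = \frac{1}{124} \left(-13\right) \left(-46\right) \left(-1\right) = \left(- \frac{13}{124}\right) \left(-46\right) \left(-1\right) = \frac{299}{62} \left(-1\right) = - \frac{299}{62}$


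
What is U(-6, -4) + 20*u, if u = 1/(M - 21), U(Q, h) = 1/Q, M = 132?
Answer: 1/74 ≈ 0.013514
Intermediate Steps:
u = 1/111 (u = 1/(132 - 21) = 1/111 ≈ 0.0090090)
U(-6, -4) + 20*u = 1/(-6) + 20*(1/111) = -1/6 + 20/111 = 1/74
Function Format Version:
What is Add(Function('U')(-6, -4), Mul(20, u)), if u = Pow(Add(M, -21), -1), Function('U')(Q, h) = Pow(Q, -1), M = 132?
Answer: Rational(1, 74) ≈ 0.013514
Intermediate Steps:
u = Rational(1, 111) (u = Pow(Add(132, -21), -1) = Pow(111, -1) = Rational(1, 111) ≈ 0.0090090)
Add(Function('U')(-6, -4), Mul(20, u)) = Add(Pow(-6, -1), Mul(20, Rational(1, 111))) = Add(Rational(-1, 6), Rational(20, 111)) = Rational(1, 74)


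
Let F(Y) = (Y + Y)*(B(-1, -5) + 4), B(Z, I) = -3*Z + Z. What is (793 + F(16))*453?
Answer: 446205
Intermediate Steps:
B(Z, I) = -2*Z
F(Y) = 12*Y (F(Y) = (Y + Y)*(-2*(-1) + 4) = (2*Y)*(2 + 4) = (2*Y)*6 = 12*Y)
(793 + F(16))*453 = (793 + 12*16)*453 = (793 + 192)*453 = 985*453 = 446205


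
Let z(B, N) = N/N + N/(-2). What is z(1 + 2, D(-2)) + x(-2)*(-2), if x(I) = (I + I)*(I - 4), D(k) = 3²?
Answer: -103/2 ≈ -51.500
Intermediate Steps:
D(k) = 9
x(I) = 2*I*(-4 + I) (x(I) = (2*I)*(-4 + I) = 2*I*(-4 + I))
z(B, N) = 1 - N/2 (z(B, N) = 1 + N*(-½) = 1 - N/2)
z(1 + 2, D(-2)) + x(-2)*(-2) = (1 - ½*9) + (2*(-2)*(-4 - 2))*(-2) = (1 - 9/2) + (2*(-2)*(-6))*(-2) = -7/2 + 24*(-2) = -7/2 - 48 = -103/2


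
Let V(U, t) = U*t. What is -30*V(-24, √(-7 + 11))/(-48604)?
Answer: -360/12151 ≈ -0.029627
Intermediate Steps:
-30*V(-24, √(-7 + 11))/(-48604) = -(-720)*√(-7 + 11)/(-48604) = -(-720)*√4*(-1/48604) = -(-720)*2*(-1/48604) = -30*(-48)*(-1/48604) = 1440*(-1/48604) = -360/12151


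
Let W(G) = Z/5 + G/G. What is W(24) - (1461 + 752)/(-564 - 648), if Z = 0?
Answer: 3425/1212 ≈ 2.8259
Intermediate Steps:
W(G) = 1 (W(G) = 0/5 + G/G = 0*(⅕) + 1 = 0 + 1 = 1)
W(24) - (1461 + 752)/(-564 - 648) = 1 - (1461 + 752)/(-564 - 648) = 1 - 2213/(-1212) = 1 - 2213*(-1)/1212 = 1 - 1*(-2213/1212) = 1 + 2213/1212 = 3425/1212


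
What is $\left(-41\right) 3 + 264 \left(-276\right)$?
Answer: $-72987$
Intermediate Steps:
$\left(-41\right) 3 + 264 \left(-276\right) = -123 - 72864 = -72987$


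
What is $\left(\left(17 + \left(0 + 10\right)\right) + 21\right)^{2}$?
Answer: $2304$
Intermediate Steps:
$\left(\left(17 + \left(0 + 10\right)\right) + 21\right)^{2} = \left(\left(17 + 10\right) + 21\right)^{2} = \left(27 + 21\right)^{2} = 48^{2} = 2304$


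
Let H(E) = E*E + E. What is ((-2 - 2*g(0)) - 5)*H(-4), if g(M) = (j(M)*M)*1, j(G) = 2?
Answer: -84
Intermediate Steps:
H(E) = E + E² (H(E) = E² + E = E + E²)
g(M) = 2*M (g(M) = (2*M)*1 = 2*M)
((-2 - 2*g(0)) - 5)*H(-4) = ((-2 - 4*0) - 5)*(-4*(1 - 4)) = ((-2 - 2*0) - 5)*(-4*(-3)) = ((-2 + 0) - 5)*12 = (-2 - 5)*12 = -7*12 = -84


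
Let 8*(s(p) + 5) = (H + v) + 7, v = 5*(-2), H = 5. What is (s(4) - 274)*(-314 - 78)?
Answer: 109270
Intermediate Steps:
v = -10
s(p) = -19/4 (s(p) = -5 + ((5 - 10) + 7)/8 = -5 + (-5 + 7)/8 = -5 + (⅛)*2 = -5 + ¼ = -19/4)
(s(4) - 274)*(-314 - 78) = (-19/4 - 274)*(-314 - 78) = -1115/4*(-392) = 109270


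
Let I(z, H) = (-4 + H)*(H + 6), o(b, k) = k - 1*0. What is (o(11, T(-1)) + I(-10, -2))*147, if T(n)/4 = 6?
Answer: 0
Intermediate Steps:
T(n) = 24 (T(n) = 4*6 = 24)
o(b, k) = k (o(b, k) = k + 0 = k)
I(z, H) = (-4 + H)*(6 + H)
(o(11, T(-1)) + I(-10, -2))*147 = (24 + (-24 + (-2)² + 2*(-2)))*147 = (24 + (-24 + 4 - 4))*147 = (24 - 24)*147 = 0*147 = 0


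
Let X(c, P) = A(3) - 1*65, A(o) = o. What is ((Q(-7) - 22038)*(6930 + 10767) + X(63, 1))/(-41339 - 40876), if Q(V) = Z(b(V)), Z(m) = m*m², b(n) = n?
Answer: 396076619/82215 ≈ 4817.6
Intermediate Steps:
Z(m) = m³
X(c, P) = -62 (X(c, P) = 3 - 1*65 = 3 - 65 = -62)
Q(V) = V³
((Q(-7) - 22038)*(6930 + 10767) + X(63, 1))/(-41339 - 40876) = (((-7)³ - 22038)*(6930 + 10767) - 62)/(-41339 - 40876) = ((-343 - 22038)*17697 - 62)/(-82215) = (-22381*17697 - 62)*(-1/82215) = (-396076557 - 62)*(-1/82215) = -396076619*(-1/82215) = 396076619/82215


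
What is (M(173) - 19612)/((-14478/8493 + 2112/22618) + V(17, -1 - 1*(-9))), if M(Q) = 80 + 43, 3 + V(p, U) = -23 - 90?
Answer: 32839764049/198179898 ≈ 165.71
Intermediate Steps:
V(p, U) = -116 (V(p, U) = -3 + (-23 - 90) = -3 - 113 = -116)
M(Q) = 123
(M(173) - 19612)/((-14478/8493 + 2112/22618) + V(17, -1 - 1*(-9))) = (123 - 19612)/((-14478/8493 + 2112/22618) - 116) = -19489/((-14478*1/8493 + 2112*(1/22618)) - 116) = -19489/((-254/149 + 1056/11309) - 116) = -19489/(-2715142/1685041 - 116) = -19489/(-198179898/1685041) = -19489*(-1685041/198179898) = 32839764049/198179898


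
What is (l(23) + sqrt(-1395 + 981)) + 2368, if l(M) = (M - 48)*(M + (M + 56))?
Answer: -182 + 3*I*sqrt(46) ≈ -182.0 + 20.347*I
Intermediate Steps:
l(M) = (-48 + M)*(56 + 2*M) (l(M) = (-48 + M)*(M + (56 + M)) = (-48 + M)*(56 + 2*M))
(l(23) + sqrt(-1395 + 981)) + 2368 = ((-2688 - 40*23 + 2*23**2) + sqrt(-1395 + 981)) + 2368 = ((-2688 - 920 + 2*529) + sqrt(-414)) + 2368 = ((-2688 - 920 + 1058) + 3*I*sqrt(46)) + 2368 = (-2550 + 3*I*sqrt(46)) + 2368 = -182 + 3*I*sqrt(46)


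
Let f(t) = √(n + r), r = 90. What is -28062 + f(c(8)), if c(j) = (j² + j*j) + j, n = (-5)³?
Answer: -28062 + I*√35 ≈ -28062.0 + 5.9161*I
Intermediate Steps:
n = -125
c(j) = j + 2*j² (c(j) = (j² + j²) + j = 2*j² + j = j + 2*j²)
f(t) = I*√35 (f(t) = √(-125 + 90) = √(-35) = I*√35)
-28062 + f(c(8)) = -28062 + I*√35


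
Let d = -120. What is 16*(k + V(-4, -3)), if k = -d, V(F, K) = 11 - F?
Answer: 2160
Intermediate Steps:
k = 120 (k = -1*(-120) = 120)
16*(k + V(-4, -3)) = 16*(120 + (11 - 1*(-4))) = 16*(120 + (11 + 4)) = 16*(120 + 15) = 16*135 = 2160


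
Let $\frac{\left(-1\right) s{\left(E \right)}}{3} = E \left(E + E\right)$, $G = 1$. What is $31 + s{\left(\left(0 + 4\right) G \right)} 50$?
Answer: $-4769$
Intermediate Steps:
$s{\left(E \right)} = - 6 E^{2}$ ($s{\left(E \right)} = - 3 E \left(E + E\right) = - 3 E 2 E = - 3 \cdot 2 E^{2} = - 6 E^{2}$)
$31 + s{\left(\left(0 + 4\right) G \right)} 50 = 31 + - 6 \left(\left(0 + 4\right) 1\right)^{2} \cdot 50 = 31 + - 6 \left(4 \cdot 1\right)^{2} \cdot 50 = 31 + - 6 \cdot 4^{2} \cdot 50 = 31 + \left(-6\right) 16 \cdot 50 = 31 - 4800 = -4769$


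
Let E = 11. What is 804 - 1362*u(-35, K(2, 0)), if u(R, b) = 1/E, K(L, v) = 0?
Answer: 7482/11 ≈ 680.18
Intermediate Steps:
u(R, b) = 1/11
804 - 1362*u(-35, K(2, 0)) = 804 - 1362*1/11 = 804 - 1362/11 = 7482/11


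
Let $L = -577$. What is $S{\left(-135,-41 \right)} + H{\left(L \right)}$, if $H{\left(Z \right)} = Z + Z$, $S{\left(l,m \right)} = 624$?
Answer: $-530$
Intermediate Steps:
$H{\left(Z \right)} = 2 Z$
$S{\left(-135,-41 \right)} + H{\left(L \right)} = 624 + 2 \left(-577\right) = 624 - 1154 = -530$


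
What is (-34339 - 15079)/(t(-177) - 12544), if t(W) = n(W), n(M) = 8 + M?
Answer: 49418/12713 ≈ 3.8872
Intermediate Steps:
t(W) = 8 + W
(-34339 - 15079)/(t(-177) - 12544) = (-34339 - 15079)/((8 - 177) - 12544) = -49418/(-169 - 12544) = -49418/(-12713) = -49418*(-1/12713) = 49418/12713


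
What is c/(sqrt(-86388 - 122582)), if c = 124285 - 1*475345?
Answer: 35106*I*sqrt(208970)/20897 ≈ 767.96*I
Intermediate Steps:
c = -351060 (c = 124285 - 475345 = -351060)
c/(sqrt(-86388 - 122582)) = -351060/sqrt(-86388 - 122582) = -351060*(-I*sqrt(208970)/208970) = -(-35106)*I*sqrt(208970)/20897 = 35106*I*sqrt(208970)/20897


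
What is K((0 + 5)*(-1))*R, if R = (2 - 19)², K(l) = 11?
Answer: 3179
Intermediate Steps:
R = 289 (R = (-17)² = 289)
K((0 + 5)*(-1))*R = 11*289 = 3179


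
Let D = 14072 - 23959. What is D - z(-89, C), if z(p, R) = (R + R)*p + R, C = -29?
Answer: -15020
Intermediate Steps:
z(p, R) = R + 2*R*p (z(p, R) = (2*R)*p + R = 2*R*p + R = R + 2*R*p)
D = -9887
D - z(-89, C) = -9887 - (-29)*(1 + 2*(-89)) = -9887 - (-29)*(1 - 178) = -9887 - (-29)*(-177) = -9887 - 1*5133 = -9887 - 5133 = -15020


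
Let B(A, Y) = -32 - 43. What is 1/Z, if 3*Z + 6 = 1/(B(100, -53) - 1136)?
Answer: -3633/7267 ≈ -0.49993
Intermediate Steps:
B(A, Y) = -75
Z = -7267/3633 (Z = -2 + 1/(3*(-75 - 1136)) = -2 + (⅓)/(-1211) = -2 + (⅓)*(-1/1211) = -2 - 1/3633 = -7267/3633 ≈ -2.0003)
1/Z = 1/(-7267/3633) = -3633/7267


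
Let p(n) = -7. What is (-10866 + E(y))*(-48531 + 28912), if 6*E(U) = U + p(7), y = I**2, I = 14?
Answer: 425124111/2 ≈ 2.1256e+8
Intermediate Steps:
y = 196 (y = 14**2 = 196)
E(U) = -7/6 + U/6 (E(U) = (U - 7)/6 = (-7 + U)/6 = -7/6 + U/6)
(-10866 + E(y))*(-48531 + 28912) = (-10866 + (-7/6 + (1/6)*196))*(-48531 + 28912) = (-10866 + (-7/6 + 98/3))*(-19619) = (-10866 + 63/2)*(-19619) = -21669/2*(-19619) = 425124111/2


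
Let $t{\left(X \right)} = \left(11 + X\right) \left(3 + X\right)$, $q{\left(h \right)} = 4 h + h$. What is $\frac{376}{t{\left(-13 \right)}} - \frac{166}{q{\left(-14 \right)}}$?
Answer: $\frac{741}{35} \approx 21.171$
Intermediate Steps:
$q{\left(h \right)} = 5 h$
$t{\left(X \right)} = \left(3 + X\right) \left(11 + X\right)$
$\frac{376}{t{\left(-13 \right)}} - \frac{166}{q{\left(-14 \right)}} = \frac{376}{33 + \left(-13\right)^{2} + 14 \left(-13\right)} - \frac{166}{5 \left(-14\right)} = \frac{376}{33 + 169 - 182} - \frac{166}{-70} = \frac{376}{20} - - \frac{83}{35} = 376 \cdot \frac{1}{20} + \frac{83}{35} = \frac{94}{5} + \frac{83}{35} = \frac{741}{35}$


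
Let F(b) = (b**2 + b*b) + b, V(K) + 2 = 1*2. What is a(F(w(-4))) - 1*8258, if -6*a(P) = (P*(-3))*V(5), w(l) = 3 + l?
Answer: -8258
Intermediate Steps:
V(K) = 0 (V(K) = -2 + 1*2 = -2 + 2 = 0)
F(b) = b + 2*b**2 (F(b) = (b**2 + b**2) + b = 2*b**2 + b = b + 2*b**2)
a(P) = 0 (a(P) = -P*(-3)*0/6 = -(-3*P)*0/6 = -1/6*0 = 0)
a(F(w(-4))) - 1*8258 = 0 - 1*8258 = 0 - 8258 = -8258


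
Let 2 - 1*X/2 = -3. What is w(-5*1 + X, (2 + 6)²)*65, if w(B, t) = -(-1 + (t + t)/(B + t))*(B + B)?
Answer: -38350/69 ≈ -555.80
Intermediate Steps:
X = 10 (X = 4 - 2*(-3) = 4 + 6 = 10)
w(B, t) = -2*B*(-1 + 2*t/(B + t)) (w(B, t) = -(-1 + (2*t)/(B + t))*2*B = -(-1 + 2*t/(B + t))*2*B = -2*B*(-1 + 2*t/(B + t)))
w(-5*1 + X, (2 + 6)²)*65 = (2*(-5*1 + 10)*((-5*1 + 10) - (2 + 6)²)/((-5*1 + 10) + (2 + 6)²))*65 = (2*(-5 + 10)*((-5 + 10) - 1*8²)/((-5 + 10) + 8²))*65 = (2*5*(5 - 1*64)/(5 + 64))*65 = (2*5*(5 - 64)/69)*65 = (2*5*(1/69)*(-59))*65 = -590/69*65 = -38350/69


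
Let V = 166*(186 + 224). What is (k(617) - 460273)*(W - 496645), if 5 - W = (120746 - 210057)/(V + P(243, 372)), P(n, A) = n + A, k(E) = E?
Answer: 233990032014552/1025 ≈ 2.2828e+11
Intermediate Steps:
P(n, A) = A + n
V = 68060 (V = 166*410 = 68060)
W = 6458/1025 (W = 5 - (120746 - 210057)/(68060 + (372 + 243)) = 5 - (-89311)/(68060 + 615) = 5 - (-89311)/68675 = 5 - 1*(-1333/1025) = 5 + 1333/1025 = 6458/1025 ≈ 6.3005)
(k(617) - 460273)*(W - 496645) = (617 - 460273)*(6458/1025 - 496645) = -459656*(-509054667/1025) = 233990032014552/1025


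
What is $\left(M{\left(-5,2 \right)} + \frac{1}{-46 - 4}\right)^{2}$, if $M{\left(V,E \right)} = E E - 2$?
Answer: $\frac{9801}{2500} \approx 3.9204$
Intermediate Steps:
$M{\left(V,E \right)} = -2 + E^{2}$ ($M{\left(V,E \right)} = E^{2} - 2 = -2 + E^{2}$)
$\left(M{\left(-5,2 \right)} + \frac{1}{-46 - 4}\right)^{2} = \left(\left(-2 + 2^{2}\right) + \frac{1}{-46 - 4}\right)^{2} = \left(\left(-2 + 4\right) + \frac{1}{-50}\right)^{2} = \left(2 - \frac{1}{50}\right)^{2} = \left(\frac{99}{50}\right)^{2} = \frac{9801}{2500}$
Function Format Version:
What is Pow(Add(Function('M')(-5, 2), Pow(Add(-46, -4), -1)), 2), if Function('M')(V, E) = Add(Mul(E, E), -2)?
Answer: Rational(9801, 2500) ≈ 3.9204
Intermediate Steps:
Function('M')(V, E) = Add(-2, Pow(E, 2)) (Function('M')(V, E) = Add(Pow(E, 2), -2) = Add(-2, Pow(E, 2)))
Pow(Add(Function('M')(-5, 2), Pow(Add(-46, -4), -1)), 2) = Pow(Add(Add(-2, Pow(2, 2)), Pow(Add(-46, -4), -1)), 2) = Pow(Add(Add(-2, 4), Pow(-50, -1)), 2) = Pow(Add(2, Rational(-1, 50)), 2) = Pow(Rational(99, 50), 2) = Rational(9801, 2500)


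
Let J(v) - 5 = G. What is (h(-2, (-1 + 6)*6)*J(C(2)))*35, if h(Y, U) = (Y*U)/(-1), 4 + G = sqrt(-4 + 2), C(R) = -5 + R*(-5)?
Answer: 2100 + 2100*I*sqrt(2) ≈ 2100.0 + 2969.8*I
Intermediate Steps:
C(R) = -5 - 5*R
G = -4 + I*sqrt(2) (G = -4 + sqrt(-4 + 2) = -4 + sqrt(-2) = -4 + I*sqrt(2) ≈ -4.0 + 1.4142*I)
J(v) = 1 + I*sqrt(2) (J(v) = 5 + (-4 + I*sqrt(2)) = 1 + I*sqrt(2))
h(Y, U) = -U*Y (h(Y, U) = (U*Y)*(-1) = -U*Y)
(h(-2, (-1 + 6)*6)*J(C(2)))*35 = ((-1*(-1 + 6)*6*(-2))*(1 + I*sqrt(2)))*35 = ((-1*5*6*(-2))*(1 + I*sqrt(2)))*35 = ((-1*30*(-2))*(1 + I*sqrt(2)))*35 = (60*(1 + I*sqrt(2)))*35 = (60 + 60*I*sqrt(2))*35 = 2100 + 2100*I*sqrt(2)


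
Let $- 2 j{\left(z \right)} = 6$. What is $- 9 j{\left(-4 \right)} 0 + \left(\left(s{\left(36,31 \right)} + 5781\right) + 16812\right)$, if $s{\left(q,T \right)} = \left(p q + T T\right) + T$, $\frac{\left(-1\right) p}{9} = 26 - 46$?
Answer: $30065$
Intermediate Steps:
$j{\left(z \right)} = -3$ ($j{\left(z \right)} = \left(- \frac{1}{2}\right) 6 = -3$)
$p = 180$ ($p = - 9 \left(26 - 46\right) = \left(-9\right) \left(-20\right) = 180$)
$s{\left(q,T \right)} = T + T^{2} + 180 q$ ($s{\left(q,T \right)} = \left(180 q + T T\right) + T = \left(180 q + T^{2}\right) + T = \left(T^{2} + 180 q\right) + T = T + T^{2} + 180 q$)
$- 9 j{\left(-4 \right)} 0 + \left(\left(s{\left(36,31 \right)} + 5781\right) + 16812\right) = \left(-9\right) \left(-3\right) 0 + \left(\left(\left(31 + 31^{2} + 180 \cdot 36\right) + 5781\right) + 16812\right) = 27 \cdot 0 + \left(\left(\left(31 + 961 + 6480\right) + 5781\right) + 16812\right) = 0 + \left(\left(7472 + 5781\right) + 16812\right) = 0 + \left(13253 + 16812\right) = 0 + 30065 = 30065$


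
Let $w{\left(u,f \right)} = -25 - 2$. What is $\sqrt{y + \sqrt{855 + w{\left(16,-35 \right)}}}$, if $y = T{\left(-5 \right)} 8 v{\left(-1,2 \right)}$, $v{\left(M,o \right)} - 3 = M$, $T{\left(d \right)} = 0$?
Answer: $\sqrt{6} \sqrt[4]{23} \approx 5.3642$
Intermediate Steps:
$v{\left(M,o \right)} = 3 + M$
$w{\left(u,f \right)} = -27$
$y = 0$ ($y = 0 \cdot 8 \left(3 - 1\right) = 0 \cdot 2 = 0$)
$\sqrt{y + \sqrt{855 + w{\left(16,-35 \right)}}} = \sqrt{0 + \sqrt{855 - 27}} = \sqrt{0 + \sqrt{828}} = \sqrt{0 + 6 \sqrt{23}} = \sqrt{6 \sqrt{23}} = \sqrt{6} \sqrt[4]{23}$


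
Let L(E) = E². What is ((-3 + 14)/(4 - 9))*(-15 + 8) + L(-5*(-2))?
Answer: 577/5 ≈ 115.40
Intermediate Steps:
((-3 + 14)/(4 - 9))*(-15 + 8) + L(-5*(-2)) = ((-3 + 14)/(4 - 9))*(-15 + 8) + (-5*(-2))² = (11/(-5))*(-7) + 10² = (11*(-⅕))*(-7) + 100 = -11/5*(-7) + 100 = 77/5 + 100 = 577/5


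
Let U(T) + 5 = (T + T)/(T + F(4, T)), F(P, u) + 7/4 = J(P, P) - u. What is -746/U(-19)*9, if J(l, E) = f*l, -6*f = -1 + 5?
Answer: -355842/191 ≈ -1863.0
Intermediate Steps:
f = -⅔ (f = -(-1 + 5)/6 = -⅙*4 = -⅔ ≈ -0.66667)
J(l, E) = -2*l/3
F(P, u) = -7/4 - u - 2*P/3 (F(P, u) = -7/4 + (-2*P/3 - u) = -7/4 + (-u - 2*P/3) = -7/4 - u - 2*P/3)
U(T) = -5 - 24*T/53 (U(T) = -5 + (T + T)/(T + (-7/4 - T - ⅔*4)) = -5 + (2*T)/(T + (-7/4 - T - 8/3)) = -5 + (2*T)/(T + (-53/12 - T)) = -5 + (2*T)/(-53/12) = -5 + (2*T)*(-12/53) = -5 - 24*T/53)
-746/U(-19)*9 = -746/(-5 - 24/53*(-19))*9 = -746/(-5 + 456/53)*9 = -746/191/53*9 = -746*53/191*9 = -39538/191*9 = -355842/191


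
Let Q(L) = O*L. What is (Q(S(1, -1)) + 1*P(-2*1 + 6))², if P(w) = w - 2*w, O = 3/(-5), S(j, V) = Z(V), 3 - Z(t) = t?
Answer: 1024/25 ≈ 40.960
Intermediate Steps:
Z(t) = 3 - t
S(j, V) = 3 - V
O = -⅗ (O = 3*(-⅕) = -⅗ ≈ -0.60000)
Q(L) = -3*L/5
P(w) = -w
(Q(S(1, -1)) + 1*P(-2*1 + 6))² = (-3*(3 - 1*(-1))/5 + 1*(-(-2*1 + 6)))² = (-3*(3 + 1)/5 + 1*(-(-2 + 6)))² = (-⅗*4 + 1*(-1*4))² = (-12/5 + 1*(-4))² = (-12/5 - 4)² = (-32/5)² = 1024/25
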